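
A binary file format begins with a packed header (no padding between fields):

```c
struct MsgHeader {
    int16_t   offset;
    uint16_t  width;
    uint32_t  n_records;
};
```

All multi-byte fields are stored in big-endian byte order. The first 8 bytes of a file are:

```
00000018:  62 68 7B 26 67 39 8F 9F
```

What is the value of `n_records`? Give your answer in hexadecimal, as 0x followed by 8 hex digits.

0x67398F9F

`n_records` follows `offset` (2 B), `width` (2 B), so it starts at offset 2 + 2 = 4 and occupies 4 bytes.
Bytes at offsets 4..7: 67 39 8F 9F.
Big-endian: lowest address holds the most-significant byte.
The bytes are already most-significant first: 0x67398F9F.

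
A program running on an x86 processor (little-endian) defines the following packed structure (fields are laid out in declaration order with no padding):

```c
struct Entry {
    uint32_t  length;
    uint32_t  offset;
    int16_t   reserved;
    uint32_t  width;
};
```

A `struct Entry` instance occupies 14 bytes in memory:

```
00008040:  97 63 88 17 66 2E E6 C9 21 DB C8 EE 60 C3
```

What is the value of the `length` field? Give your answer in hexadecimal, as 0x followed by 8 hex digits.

`length` is the first field, at byte offset 0, occupying 4 bytes.
Bytes at offsets 0..3: 97 63 88 17.
Little-endian stores the least-significant byte at the lowest address.
Reassemble most-significant byte first: 17 88 63 97 → 0x17886397.

0x17886397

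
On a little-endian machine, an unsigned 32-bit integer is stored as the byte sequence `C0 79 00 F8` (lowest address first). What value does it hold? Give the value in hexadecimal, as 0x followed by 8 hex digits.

In little-endian order the low byte comes first in memory.
Reassemble most-significant byte first: F8 00 79 C0 → 0xF80079C0.

0xF80079C0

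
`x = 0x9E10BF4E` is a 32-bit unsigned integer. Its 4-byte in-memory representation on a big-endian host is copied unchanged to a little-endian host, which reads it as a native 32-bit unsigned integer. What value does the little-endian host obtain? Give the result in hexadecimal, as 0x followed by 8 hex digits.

Stored big-endian, the bytes at ascending addresses are 9E 10 BF 4E.
Read back as little-endian, the first byte is least significant, giving 0x4EBF109E.

0x4EBF109E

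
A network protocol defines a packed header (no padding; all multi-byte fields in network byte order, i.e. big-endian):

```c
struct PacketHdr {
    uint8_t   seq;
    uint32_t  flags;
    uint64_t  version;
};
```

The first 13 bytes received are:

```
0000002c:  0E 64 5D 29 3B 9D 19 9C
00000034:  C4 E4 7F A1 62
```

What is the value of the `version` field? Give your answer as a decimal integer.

11320251507833545058

`version` follows `seq` (1 B), `flags` (4 B), so it starts at offset 1 + 4 = 5 and occupies 8 bytes.
Bytes at offsets 5..12: 9D 19 9C C4 E4 7F A1 62.
Big-endian stores the most-significant byte at the lowest address.
The bytes are already most-significant first: 0x9D199CC4E47FA162.
0x9D199CC4E47FA162 = 11320251507833545058.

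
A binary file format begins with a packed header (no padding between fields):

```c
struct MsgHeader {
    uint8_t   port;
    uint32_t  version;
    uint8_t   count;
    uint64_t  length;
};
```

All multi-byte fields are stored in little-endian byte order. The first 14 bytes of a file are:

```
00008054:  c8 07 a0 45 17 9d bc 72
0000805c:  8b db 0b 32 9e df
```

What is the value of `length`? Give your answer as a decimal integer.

`length` follows `port` (1 B), `version` (4 B), `count` (1 B), so it starts at offset 1 + 4 + 1 = 6 and occupies 8 bytes.
Bytes at offsets 6..13: BC 72 8B DB 0B 32 9E DF.
Little-endian: lowest address holds the least-significant byte.
Reassemble most-significant byte first: DF 9E 32 0B DB 8B 72 BC → 0xDF9E320BDB8B72BC.
0xDF9E320BDB8B72BC = 16113371543287591612.

16113371543287591612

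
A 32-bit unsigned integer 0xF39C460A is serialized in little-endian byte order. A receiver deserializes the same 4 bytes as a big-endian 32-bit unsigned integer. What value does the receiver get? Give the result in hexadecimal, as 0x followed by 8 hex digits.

Stored little-endian, the bytes at ascending addresses are 0A 46 9C F3.
Read back as big-endian, the last byte is least significant, giving 0x0A469CF3.

0x0A469CF3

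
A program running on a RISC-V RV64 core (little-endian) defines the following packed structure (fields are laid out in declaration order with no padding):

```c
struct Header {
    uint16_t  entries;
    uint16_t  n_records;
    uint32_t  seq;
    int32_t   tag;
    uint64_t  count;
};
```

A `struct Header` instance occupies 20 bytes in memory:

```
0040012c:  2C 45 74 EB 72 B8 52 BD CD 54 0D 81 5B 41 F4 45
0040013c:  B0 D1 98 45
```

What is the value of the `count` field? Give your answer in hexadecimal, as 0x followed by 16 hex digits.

0x4598D1B045F4415B

`count` follows `entries` (2 B), `n_records` (2 B), `seq` (4 B), `tag` (4 B), so it starts at offset 2 + 2 + 4 + 4 = 12 and occupies 8 bytes.
Bytes at offsets 12..19: 5B 41 F4 45 B0 D1 98 45.
In little-endian order the low byte comes first in memory.
Reassemble most-significant byte first: 45 98 D1 B0 45 F4 41 5B → 0x4598D1B045F4415B.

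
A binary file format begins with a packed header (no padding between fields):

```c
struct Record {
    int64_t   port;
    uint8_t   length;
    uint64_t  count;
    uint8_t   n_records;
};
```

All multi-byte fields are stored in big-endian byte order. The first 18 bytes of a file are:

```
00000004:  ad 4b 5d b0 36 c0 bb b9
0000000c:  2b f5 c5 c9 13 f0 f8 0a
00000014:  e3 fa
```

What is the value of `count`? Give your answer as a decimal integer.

`count` follows `port` (8 B), `length` (1 B), so it starts at offset 8 + 1 = 9 and occupies 8 bytes.
Bytes at offsets 9..16: F5 C5 C9 13 F0 F8 0A E3.
Big-endian stores the most-significant byte at the lowest address.
The bytes are already most-significant first: 0xF5C5C913F0F80AE3.
0xF5C5C913F0F80AE3 = 17709782197188692707.

17709782197188692707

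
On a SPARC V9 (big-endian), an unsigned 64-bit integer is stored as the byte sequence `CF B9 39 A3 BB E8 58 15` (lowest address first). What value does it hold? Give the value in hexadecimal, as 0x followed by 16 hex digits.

Big-endian: lowest address holds the most-significant byte.
The bytes are already most-significant first: 0xCFB939A3BBE85815.

0xCFB939A3BBE85815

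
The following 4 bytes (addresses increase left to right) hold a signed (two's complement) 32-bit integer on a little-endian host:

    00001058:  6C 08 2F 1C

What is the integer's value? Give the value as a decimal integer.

Little-endian stores the least-significant byte at the lowest address.
Reassemble most-significant byte first: 1C 2F 08 6C → 0x1C2F086C.
0x1C2F086C = 472844396.

472844396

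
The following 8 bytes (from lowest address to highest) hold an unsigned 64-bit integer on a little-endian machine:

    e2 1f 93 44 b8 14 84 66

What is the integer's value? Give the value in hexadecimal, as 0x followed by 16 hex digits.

Little-endian: lowest address holds the least-significant byte.
Reassemble most-significant byte first: 66 84 14 B8 44 93 1F E2 → 0x668414B844931FE2.

0x668414B844931FE2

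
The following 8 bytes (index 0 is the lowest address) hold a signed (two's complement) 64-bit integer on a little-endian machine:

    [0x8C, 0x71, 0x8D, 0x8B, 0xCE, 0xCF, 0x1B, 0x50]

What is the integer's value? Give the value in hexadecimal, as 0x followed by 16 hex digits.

0x501BCFCE8B8D718C

Little-endian: lowest address holds the least-significant byte.
Reassemble most-significant byte first: 50 1B CF CE 8B 8D 71 8C → 0x501BCFCE8B8D718C.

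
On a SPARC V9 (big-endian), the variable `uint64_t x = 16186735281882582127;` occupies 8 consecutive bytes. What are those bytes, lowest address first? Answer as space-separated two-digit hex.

E0 A2 D5 FA 55 E4 CC 6F

16186735281882582127 in hexadecimal, padded to 64 bits, is 0xE0A2D5FA55E4CC6F.
Split into bytes (most-significant first): E0 A2 D5 FA 55 E4 CC 6F.
Big-endian stores the most-significant byte at the lowest address.
So the memory order matches the most-significant-first order: E0 A2 D5 FA 55 E4 CC 6F.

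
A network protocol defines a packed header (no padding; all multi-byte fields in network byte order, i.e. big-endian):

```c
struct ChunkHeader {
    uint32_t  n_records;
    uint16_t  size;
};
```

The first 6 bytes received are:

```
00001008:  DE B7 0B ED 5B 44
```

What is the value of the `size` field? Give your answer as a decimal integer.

`size` follows `n_records` (4 bytes), so it starts at byte offset 4 and occupies 2 bytes.
Bytes at offsets 4..5: 5B 44.
Big-endian: lowest address holds the most-significant byte.
The bytes are already most-significant first: 0x5B44.
0x5B44 = 23364.

23364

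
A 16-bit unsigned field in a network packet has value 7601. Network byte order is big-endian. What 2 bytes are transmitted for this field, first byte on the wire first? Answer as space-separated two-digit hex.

1D B1

7601 in hexadecimal, padded to 16 bits, is 0x1DB1.
Split into bytes (most-significant first): 1D B1.
Big-endian: lowest address holds the most-significant byte.
So the memory order matches the most-significant-first order: 1D B1.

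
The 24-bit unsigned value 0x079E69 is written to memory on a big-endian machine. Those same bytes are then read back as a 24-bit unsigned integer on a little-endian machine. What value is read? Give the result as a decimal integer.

Stored big-endian, the bytes at ascending addresses are 07 9E 69.
Read back as little-endian, the first byte is least significant, giving 0x699E07.
0x699E07 = 6921735.

6921735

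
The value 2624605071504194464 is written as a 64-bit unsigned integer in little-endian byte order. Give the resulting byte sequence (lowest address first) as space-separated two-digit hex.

2624605071504194464 in hexadecimal, padded to 64 bits, is 0x246C786822B23BA0.
Split into bytes (most-significant first): 24 6C 78 68 22 B2 3B A0.
Little-endian: lowest address holds the least-significant byte.
So at ascending addresses the bytes are A0 3B B2 22 68 78 6C 24.

A0 3B B2 22 68 78 6C 24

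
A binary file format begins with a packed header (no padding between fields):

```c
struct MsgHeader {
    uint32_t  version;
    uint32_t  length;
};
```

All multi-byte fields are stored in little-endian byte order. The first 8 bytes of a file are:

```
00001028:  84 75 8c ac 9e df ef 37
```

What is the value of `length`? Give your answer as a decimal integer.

938467230

`length` follows `version` (4 bytes), so it starts at byte offset 4 and occupies 4 bytes.
Bytes at offsets 4..7: 9E DF EF 37.
Little-endian stores the least-significant byte at the lowest address.
Reassemble most-significant byte first: 37 EF DF 9E → 0x37EFDF9E.
0x37EFDF9E = 938467230.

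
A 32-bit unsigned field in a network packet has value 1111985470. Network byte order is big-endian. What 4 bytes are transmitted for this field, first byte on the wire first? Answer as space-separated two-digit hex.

42 47 8D 3E

1111985470 in hexadecimal, padded to 32 bits, is 0x42478D3E.
Split into bytes (most-significant first): 42 47 8D 3E.
In big-endian order the high byte comes first in memory.
So the memory order matches the most-significant-first order: 42 47 8D 3E.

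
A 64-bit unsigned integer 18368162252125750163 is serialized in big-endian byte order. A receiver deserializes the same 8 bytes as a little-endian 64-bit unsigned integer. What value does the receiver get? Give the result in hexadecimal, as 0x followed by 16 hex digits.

18368162252125750163 in 64-bit hexadecimal is 0xFEE8D23FE6B1C393.
Stored big-endian, the bytes at ascending addresses are FE E8 D2 3F E6 B1 C3 93.
Read back as little-endian, the first byte is least significant, giving 0x93C3B1E63FD2E8FE.

0x93C3B1E63FD2E8FE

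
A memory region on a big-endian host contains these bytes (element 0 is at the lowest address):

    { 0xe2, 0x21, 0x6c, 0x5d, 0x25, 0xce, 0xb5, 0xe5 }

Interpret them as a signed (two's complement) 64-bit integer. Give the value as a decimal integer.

In big-endian order the high byte comes first in memory.
The bytes are already most-significant first: 0xE2216C5D25CEB5E5.
Top bit is set, so as a signed 64-bit value this is 0xE2216C5D25CEB5E5 − 2^64 = -2152319999584324123.

-2152319999584324123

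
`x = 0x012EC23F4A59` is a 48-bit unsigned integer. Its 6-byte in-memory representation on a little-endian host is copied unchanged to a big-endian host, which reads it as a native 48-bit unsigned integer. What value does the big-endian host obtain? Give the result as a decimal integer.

Stored little-endian, the bytes at ascending addresses are 59 4A 3F C2 2E 01.
Read back as big-endian, the last byte is least significant, giving 0x594A3FC22E01.
0x594A3FC22E01 = 98175432142337.

98175432142337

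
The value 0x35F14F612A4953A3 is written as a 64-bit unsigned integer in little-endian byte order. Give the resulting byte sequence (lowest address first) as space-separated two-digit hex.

Split into bytes (most-significant first): 35 F1 4F 61 2A 49 53 A3.
Little-endian stores the least-significant byte at the lowest address.
So at ascending addresses the bytes are A3 53 49 2A 61 4F F1 35.

A3 53 49 2A 61 4F F1 35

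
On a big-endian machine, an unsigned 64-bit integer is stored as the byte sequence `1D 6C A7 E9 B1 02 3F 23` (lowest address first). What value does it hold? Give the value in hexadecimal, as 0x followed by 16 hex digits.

0x1D6CA7E9B1023F23

Big-endian: lowest address holds the most-significant byte.
The bytes are already most-significant first: 0x1D6CA7E9B1023F23.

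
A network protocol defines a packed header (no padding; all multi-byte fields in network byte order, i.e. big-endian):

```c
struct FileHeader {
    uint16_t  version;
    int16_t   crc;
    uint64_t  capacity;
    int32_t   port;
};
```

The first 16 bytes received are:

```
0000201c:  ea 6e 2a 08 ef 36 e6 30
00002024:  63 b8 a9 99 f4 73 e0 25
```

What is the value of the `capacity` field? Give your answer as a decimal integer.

17237217719313017241

`capacity` follows `version` (2 B), `crc` (2 B), so it starts at offset 2 + 2 = 4 and occupies 8 bytes.
Bytes at offsets 4..11: EF 36 E6 30 63 B8 A9 99.
In big-endian order the high byte comes first in memory.
The bytes are already most-significant first: 0xEF36E63063B8A999.
0xEF36E63063B8A999 = 17237217719313017241.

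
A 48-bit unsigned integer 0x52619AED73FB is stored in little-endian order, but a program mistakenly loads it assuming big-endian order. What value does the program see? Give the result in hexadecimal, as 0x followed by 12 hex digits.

0xFB73ED9A6152

Stored little-endian, the bytes at ascending addresses are FB 73 ED 9A 61 52.
Read back as big-endian, the last byte is least significant, giving 0xFB73ED9A6152.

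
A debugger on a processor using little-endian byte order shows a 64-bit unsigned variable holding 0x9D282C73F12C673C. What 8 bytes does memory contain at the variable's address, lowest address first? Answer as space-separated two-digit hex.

Split into bytes (most-significant first): 9D 28 2C 73 F1 2C 67 3C.
In little-endian order the low byte comes first in memory.
So at ascending addresses the bytes are 3C 67 2C F1 73 2C 28 9D.

3C 67 2C F1 73 2C 28 9D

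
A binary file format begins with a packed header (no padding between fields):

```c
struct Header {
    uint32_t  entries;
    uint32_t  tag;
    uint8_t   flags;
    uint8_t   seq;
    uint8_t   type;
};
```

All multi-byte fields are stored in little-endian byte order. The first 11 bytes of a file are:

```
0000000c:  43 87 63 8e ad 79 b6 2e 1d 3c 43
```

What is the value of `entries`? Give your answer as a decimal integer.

2388887363

`entries` is the first field, at byte offset 0, occupying 4 bytes.
Bytes at offsets 0..3: 43 87 63 8E.
Little-endian: lowest address holds the least-significant byte.
Reassemble most-significant byte first: 8E 63 87 43 → 0x8E638743.
0x8E638743 = 2388887363.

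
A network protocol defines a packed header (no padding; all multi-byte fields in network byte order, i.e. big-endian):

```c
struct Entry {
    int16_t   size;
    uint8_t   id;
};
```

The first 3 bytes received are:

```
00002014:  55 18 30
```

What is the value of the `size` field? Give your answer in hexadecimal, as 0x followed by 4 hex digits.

0x5518

`size` is the first field, at byte offset 0, occupying 2 bytes.
Bytes at offsets 0..1: 55 18.
Big-endian: lowest address holds the most-significant byte.
The bytes are already most-significant first: 0x5518.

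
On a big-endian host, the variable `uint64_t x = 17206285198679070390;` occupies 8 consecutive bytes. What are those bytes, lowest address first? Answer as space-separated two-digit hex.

EE C9 01 39 B3 53 D6 B6

17206285198679070390 in hexadecimal, padded to 64 bits, is 0xEEC90139B353D6B6.
Split into bytes (most-significant first): EE C9 01 39 B3 53 D6 B6.
Big-endian: lowest address holds the most-significant byte.
So the memory order matches the most-significant-first order: EE C9 01 39 B3 53 D6 B6.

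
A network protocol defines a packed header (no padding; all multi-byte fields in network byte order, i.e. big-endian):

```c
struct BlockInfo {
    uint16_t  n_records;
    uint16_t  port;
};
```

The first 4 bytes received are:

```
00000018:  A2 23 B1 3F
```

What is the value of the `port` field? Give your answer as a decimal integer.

`port` follows `n_records` (2 bytes), so it starts at byte offset 2 and occupies 2 bytes.
Bytes at offsets 2..3: B1 3F.
In big-endian order the high byte comes first in memory.
The bytes are already most-significant first: 0xB13F.
0xB13F = 45375.

45375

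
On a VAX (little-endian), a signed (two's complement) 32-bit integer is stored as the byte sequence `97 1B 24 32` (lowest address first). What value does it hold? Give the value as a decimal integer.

Little-endian: lowest address holds the least-significant byte.
Reassemble most-significant byte first: 32 24 1B 97 → 0x32241B97.
0x32241B97 = 841227159.

841227159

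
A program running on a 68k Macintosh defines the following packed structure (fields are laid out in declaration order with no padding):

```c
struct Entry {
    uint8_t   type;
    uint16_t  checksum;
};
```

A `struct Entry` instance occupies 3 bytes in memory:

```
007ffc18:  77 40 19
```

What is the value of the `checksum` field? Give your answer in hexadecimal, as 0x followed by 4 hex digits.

0x4019

`checksum` follows `type` (1 byte), so it starts at byte offset 1 and occupies 2 bytes.
Bytes at offsets 1..2: 40 19.
In big-endian order the high byte comes first in memory.
The bytes are already most-significant first: 0x4019.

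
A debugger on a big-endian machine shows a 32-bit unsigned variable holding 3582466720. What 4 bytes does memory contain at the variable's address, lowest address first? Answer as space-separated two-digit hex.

D5 88 1A A0

3582466720 in hexadecimal, padded to 32 bits, is 0xD5881AA0.
Split into bytes (most-significant first): D5 88 1A A0.
Big-endian stores the most-significant byte at the lowest address.
So the memory order matches the most-significant-first order: D5 88 1A A0.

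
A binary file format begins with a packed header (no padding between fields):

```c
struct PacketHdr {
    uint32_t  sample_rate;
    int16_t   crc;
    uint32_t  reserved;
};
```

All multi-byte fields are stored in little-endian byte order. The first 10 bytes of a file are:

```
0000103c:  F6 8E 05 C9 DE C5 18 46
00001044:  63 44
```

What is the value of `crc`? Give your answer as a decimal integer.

-14882

`crc` follows `sample_rate` (4 bytes), so it starts at byte offset 4 and occupies 2 bytes.
Bytes at offsets 4..5: DE C5.
In little-endian order the low byte comes first in memory.
Reassemble most-significant byte first: C5 DE → 0xC5DE.
Top bit is set, so as a signed 16-bit value this is 0xC5DE − 2^16 = -14882.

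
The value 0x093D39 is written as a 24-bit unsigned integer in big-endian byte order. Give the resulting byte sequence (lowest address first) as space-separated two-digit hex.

Split into bytes (most-significant first): 09 3D 39.
Big-endian stores the most-significant byte at the lowest address.
So the memory order matches the most-significant-first order: 09 3D 39.

09 3D 39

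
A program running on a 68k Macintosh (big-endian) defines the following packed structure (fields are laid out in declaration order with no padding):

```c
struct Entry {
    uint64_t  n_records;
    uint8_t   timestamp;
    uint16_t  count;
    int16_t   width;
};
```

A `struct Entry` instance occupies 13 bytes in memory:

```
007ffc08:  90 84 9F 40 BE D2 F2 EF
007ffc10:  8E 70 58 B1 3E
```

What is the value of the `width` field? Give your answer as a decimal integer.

`width` follows `n_records` (8 B), `timestamp` (1 B), `count` (2 B), so it starts at offset 8 + 1 + 2 = 11 and occupies 2 bytes.
Bytes at offsets 11..12: B1 3E.
Big-endian: lowest address holds the most-significant byte.
The bytes are already most-significant first: 0xB13E.
Top bit is set, so as a signed 16-bit value this is 0xB13E − 2^16 = -20162.

-20162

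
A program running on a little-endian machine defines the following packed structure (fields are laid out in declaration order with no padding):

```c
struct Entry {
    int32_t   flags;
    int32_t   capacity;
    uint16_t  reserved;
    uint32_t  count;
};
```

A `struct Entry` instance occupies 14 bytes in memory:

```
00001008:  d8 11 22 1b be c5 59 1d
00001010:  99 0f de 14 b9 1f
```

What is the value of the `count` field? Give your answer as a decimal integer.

`count` follows `flags` (4 B), `capacity` (4 B), `reserved` (2 B), so it starts at offset 4 + 4 + 2 = 10 and occupies 4 bytes.
Bytes at offsets 10..13: DE 14 B9 1F.
Little-endian: lowest address holds the least-significant byte.
Reassemble most-significant byte first: 1F B9 14 DE → 0x1FB914DE.
0x1FB914DE = 532223198.

532223198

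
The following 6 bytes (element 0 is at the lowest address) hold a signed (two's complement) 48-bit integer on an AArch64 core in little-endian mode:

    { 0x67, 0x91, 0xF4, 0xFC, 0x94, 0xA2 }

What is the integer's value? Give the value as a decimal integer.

-102714193964697

Little-endian: lowest address holds the least-significant byte.
Reassemble most-significant byte first: A2 94 FC F4 91 67 → 0xA294FCF49167.
Top bit is set, so as a signed 48-bit value this is 0xA294FCF49167 − 2^48 = -102714193964697.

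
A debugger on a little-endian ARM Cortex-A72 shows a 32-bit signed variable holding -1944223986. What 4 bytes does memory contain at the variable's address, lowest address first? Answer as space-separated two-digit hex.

Two's complement of -1944223986 in 32 bits: 1944223986 = 0x73E280F2; invert → 0x8C1D7F0D; add 1 → 0x8C1D7F0E.
Split into bytes (most-significant first): 8C 1D 7F 0E.
Little-endian: lowest address holds the least-significant byte.
So at ascending addresses the bytes are 0E 7F 1D 8C.

0E 7F 1D 8C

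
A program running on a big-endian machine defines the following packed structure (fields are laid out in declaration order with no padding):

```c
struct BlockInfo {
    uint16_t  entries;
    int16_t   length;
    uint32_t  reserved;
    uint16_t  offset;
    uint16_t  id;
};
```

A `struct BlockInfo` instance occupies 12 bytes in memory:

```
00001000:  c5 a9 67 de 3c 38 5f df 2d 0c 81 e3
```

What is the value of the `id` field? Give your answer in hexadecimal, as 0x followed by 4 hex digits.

0x81E3

`id` follows `entries` (2 B), `length` (2 B), `reserved` (4 B), `offset` (2 B), so it starts at offset 2 + 2 + 4 + 2 = 10 and occupies 2 bytes.
Bytes at offsets 10..11: 81 E3.
In big-endian order the high byte comes first in memory.
The bytes are already most-significant first: 0x81E3.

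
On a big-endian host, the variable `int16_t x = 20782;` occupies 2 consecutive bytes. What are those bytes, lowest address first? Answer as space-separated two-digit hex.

51 2E

20782 in hexadecimal, padded to 16 bits, is 0x512E.
Split into bytes (most-significant first): 51 2E.
Big-endian: lowest address holds the most-significant byte.
So the memory order matches the most-significant-first order: 51 2E.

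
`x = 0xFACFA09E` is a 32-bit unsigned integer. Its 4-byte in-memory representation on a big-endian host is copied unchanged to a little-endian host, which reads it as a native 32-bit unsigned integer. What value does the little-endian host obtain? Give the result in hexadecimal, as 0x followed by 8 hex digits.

0x9EA0CFFA

Stored big-endian, the bytes at ascending addresses are FA CF A0 9E.
Read back as little-endian, the first byte is least significant, giving 0x9EA0CFFA.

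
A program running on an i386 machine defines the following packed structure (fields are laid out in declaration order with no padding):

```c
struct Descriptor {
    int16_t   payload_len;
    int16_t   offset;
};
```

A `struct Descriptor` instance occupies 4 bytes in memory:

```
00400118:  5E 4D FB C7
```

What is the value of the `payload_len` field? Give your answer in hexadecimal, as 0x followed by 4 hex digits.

`payload_len` is the first field, at byte offset 0, occupying 2 bytes.
Bytes at offsets 0..1: 5E 4D.
Little-endian stores the least-significant byte at the lowest address.
Reassemble most-significant byte first: 4D 5E → 0x4D5E.

0x4D5E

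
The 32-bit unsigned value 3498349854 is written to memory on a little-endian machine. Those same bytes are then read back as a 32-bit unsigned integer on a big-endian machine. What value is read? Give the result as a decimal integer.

3498349854 in 32-bit hexadecimal is 0xD084951E.
Stored little-endian, the bytes at ascending addresses are 1E 95 84 D0.
Read back as big-endian, the last byte is least significant, giving 0x1E9584D0.
0x1E9584D0 = 513115344.

513115344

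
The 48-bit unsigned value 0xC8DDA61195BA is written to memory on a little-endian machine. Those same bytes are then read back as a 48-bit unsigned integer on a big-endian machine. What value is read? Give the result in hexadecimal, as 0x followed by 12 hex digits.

0xBA9511A6DDC8

Stored little-endian, the bytes at ascending addresses are BA 95 11 A6 DD C8.
Read back as big-endian, the last byte is least significant, giving 0xBA9511A6DDC8.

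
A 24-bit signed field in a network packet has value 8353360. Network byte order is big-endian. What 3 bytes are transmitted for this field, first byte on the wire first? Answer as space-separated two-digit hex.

7F 76 50

8353360 in hexadecimal, padded to 24 bits, is 0x7F7650.
Split into bytes (most-significant first): 7F 76 50.
Big-endian: lowest address holds the most-significant byte.
So the memory order matches the most-significant-first order: 7F 76 50.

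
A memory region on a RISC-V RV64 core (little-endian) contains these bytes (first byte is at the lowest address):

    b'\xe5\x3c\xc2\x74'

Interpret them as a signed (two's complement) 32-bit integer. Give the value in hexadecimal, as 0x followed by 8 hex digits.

Little-endian stores the least-significant byte at the lowest address.
Reassemble most-significant byte first: 74 C2 3C E5 → 0x74C23CE5.

0x74C23CE5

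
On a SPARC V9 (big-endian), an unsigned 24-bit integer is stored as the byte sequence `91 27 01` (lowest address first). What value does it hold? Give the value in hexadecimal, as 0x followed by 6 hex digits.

In big-endian order the high byte comes first in memory.
The bytes are already most-significant first: 0x912701.

0x912701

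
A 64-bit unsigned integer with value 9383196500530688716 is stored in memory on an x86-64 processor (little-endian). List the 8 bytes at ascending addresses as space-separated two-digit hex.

9383196500530688716 in hexadecimal, padded to 64 bits, is 0x8237CF80BFD1F2CC.
Split into bytes (most-significant first): 82 37 CF 80 BF D1 F2 CC.
Little-endian: lowest address holds the least-significant byte.
So at ascending addresses the bytes are CC F2 D1 BF 80 CF 37 82.

CC F2 D1 BF 80 CF 37 82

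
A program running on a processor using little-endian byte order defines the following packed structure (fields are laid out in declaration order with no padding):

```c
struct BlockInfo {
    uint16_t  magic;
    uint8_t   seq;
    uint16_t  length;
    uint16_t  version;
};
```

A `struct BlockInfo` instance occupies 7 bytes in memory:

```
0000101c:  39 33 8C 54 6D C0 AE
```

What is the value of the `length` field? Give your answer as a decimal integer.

`length` follows `magic` (2 B), `seq` (1 B), so it starts at offset 2 + 1 = 3 and occupies 2 bytes.
Bytes at offsets 3..4: 54 6D.
In little-endian order the low byte comes first in memory.
Reassemble most-significant byte first: 6D 54 → 0x6D54.
0x6D54 = 27988.

27988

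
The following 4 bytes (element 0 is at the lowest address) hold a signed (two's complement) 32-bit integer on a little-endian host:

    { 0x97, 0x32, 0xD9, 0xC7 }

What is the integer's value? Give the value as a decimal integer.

Little-endian stores the least-significant byte at the lowest address.
Reassemble most-significant byte first: C7 D9 32 97 → 0xC7D93297.
Top bit is set, so as a signed 32-bit value this is 0xC7D93297 − 2^32 = -942067049.

-942067049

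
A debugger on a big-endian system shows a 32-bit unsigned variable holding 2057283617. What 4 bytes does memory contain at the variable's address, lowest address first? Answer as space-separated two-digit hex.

7A 9F A8 21

2057283617 in hexadecimal, padded to 32 bits, is 0x7A9FA821.
Split into bytes (most-significant first): 7A 9F A8 21.
Big-endian: lowest address holds the most-significant byte.
So the memory order matches the most-significant-first order: 7A 9F A8 21.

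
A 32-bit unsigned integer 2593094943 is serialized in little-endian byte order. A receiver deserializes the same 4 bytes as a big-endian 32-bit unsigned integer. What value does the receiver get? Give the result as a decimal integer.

528322458

2593094943 in 32-bit hexadecimal is 0x9A8F7D1F.
Stored little-endian, the bytes at ascending addresses are 1F 7D 8F 9A.
Read back as big-endian, the last byte is least significant, giving 0x1F7D8F9A.
0x1F7D8F9A = 528322458.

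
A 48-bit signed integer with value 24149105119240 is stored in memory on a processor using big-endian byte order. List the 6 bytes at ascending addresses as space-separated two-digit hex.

15 F6 A6 D5 10 08

24149105119240 in hexadecimal, padded to 48 bits, is 0x15F6A6D51008.
Split into bytes (most-significant first): 15 F6 A6 D5 10 08.
Big-endian: lowest address holds the most-significant byte.
So the memory order matches the most-significant-first order: 15 F6 A6 D5 10 08.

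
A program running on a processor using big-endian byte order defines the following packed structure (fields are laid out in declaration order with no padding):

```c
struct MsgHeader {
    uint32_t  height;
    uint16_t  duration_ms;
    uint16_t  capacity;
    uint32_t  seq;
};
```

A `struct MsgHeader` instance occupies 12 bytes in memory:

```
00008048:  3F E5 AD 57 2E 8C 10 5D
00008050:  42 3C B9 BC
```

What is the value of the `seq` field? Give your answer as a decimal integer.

1111275964

`seq` follows `height` (4 B), `duration_ms` (2 B), `capacity` (2 B), so it starts at offset 4 + 2 + 2 = 8 and occupies 4 bytes.
Bytes at offsets 8..11: 42 3C B9 BC.
Big-endian stores the most-significant byte at the lowest address.
The bytes are already most-significant first: 0x423CB9BC.
0x423CB9BC = 1111275964.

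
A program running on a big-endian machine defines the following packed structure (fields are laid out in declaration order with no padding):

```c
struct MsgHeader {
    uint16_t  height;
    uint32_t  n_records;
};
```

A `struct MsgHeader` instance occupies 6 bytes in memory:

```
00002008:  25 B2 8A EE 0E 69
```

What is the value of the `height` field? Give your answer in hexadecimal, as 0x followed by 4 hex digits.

`height` is the first field, at byte offset 0, occupying 2 bytes.
Bytes at offsets 0..1: 25 B2.
Big-endian stores the most-significant byte at the lowest address.
The bytes are already most-significant first: 0x25B2.

0x25B2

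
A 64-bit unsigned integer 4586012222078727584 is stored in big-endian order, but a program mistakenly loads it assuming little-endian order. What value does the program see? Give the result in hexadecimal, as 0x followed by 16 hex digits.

4586012222078727584 in 64-bit hexadecimal is 0x3FA4C9D1789A35A0.
Stored big-endian, the bytes at ascending addresses are 3F A4 C9 D1 78 9A 35 A0.
Read back as little-endian, the first byte is least significant, giving 0xA0359A78D1C9A43F.

0xA0359A78D1C9A43F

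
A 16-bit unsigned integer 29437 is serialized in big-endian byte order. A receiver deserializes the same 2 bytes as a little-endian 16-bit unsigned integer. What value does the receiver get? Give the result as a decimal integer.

29437 in 16-bit hexadecimal is 0x72FD.
Stored big-endian, the bytes at ascending addresses are 72 FD.
Read back as little-endian, the first byte is least significant, giving 0xFD72.
0xFD72 = 64882.

64882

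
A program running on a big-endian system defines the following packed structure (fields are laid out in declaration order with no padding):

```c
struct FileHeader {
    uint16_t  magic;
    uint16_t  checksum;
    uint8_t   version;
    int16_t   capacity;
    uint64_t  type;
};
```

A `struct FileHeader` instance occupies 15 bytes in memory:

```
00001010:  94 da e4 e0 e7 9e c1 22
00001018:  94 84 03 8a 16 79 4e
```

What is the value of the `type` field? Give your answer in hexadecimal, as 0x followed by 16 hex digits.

0x229484038A16794E

`type` follows `magic` (2 B), `checksum` (2 B), `version` (1 B), `capacity` (2 B), so it starts at offset 2 + 2 + 1 + 2 = 7 and occupies 8 bytes.
Bytes at offsets 7..14: 22 94 84 03 8A 16 79 4E.
In big-endian order the high byte comes first in memory.
The bytes are already most-significant first: 0x229484038A16794E.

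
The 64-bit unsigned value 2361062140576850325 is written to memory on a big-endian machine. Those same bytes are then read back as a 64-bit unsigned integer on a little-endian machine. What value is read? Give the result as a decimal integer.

10800112279218930720

2361062140576850325 in 64-bit hexadecimal is 0x20C42D81E5B4E195.
Stored big-endian, the bytes at ascending addresses are 20 C4 2D 81 E5 B4 E1 95.
Read back as little-endian, the first byte is least significant, giving 0x95E1B4E5812DC420.
0x95E1B4E5812DC420 = 10800112279218930720.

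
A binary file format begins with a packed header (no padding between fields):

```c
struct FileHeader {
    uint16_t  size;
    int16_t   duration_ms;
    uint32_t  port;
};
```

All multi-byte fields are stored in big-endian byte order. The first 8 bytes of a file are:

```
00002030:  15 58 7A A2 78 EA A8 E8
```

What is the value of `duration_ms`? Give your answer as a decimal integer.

`duration_ms` follows `size` (2 bytes), so it starts at byte offset 2 and occupies 2 bytes.
Bytes at offsets 2..3: 7A A2.
Big-endian stores the most-significant byte at the lowest address.
The bytes are already most-significant first: 0x7AA2.
0x7AA2 = 31394.

31394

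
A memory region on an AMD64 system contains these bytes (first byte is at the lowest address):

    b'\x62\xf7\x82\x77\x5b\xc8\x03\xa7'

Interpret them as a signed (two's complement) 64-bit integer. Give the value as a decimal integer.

Little-endian: lowest address holds the least-significant byte.
Reassemble most-significant byte first: A7 03 C8 5B 77 82 F7 62 → 0xA703C85B7782F762.
Top bit is set, so as a signed 64-bit value this is 0xA703C85B7782F762 − 2^64 = -6412061149272803486.

-6412061149272803486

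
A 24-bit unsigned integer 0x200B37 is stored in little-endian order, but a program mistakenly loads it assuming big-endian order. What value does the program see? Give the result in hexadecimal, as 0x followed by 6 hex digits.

0x370B20

Stored little-endian, the bytes at ascending addresses are 37 0B 20.
Read back as big-endian, the last byte is least significant, giving 0x370B20.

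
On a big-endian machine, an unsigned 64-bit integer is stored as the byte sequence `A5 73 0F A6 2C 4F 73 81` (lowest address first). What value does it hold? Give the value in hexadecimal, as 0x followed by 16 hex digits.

0xA5730FA62C4F7381

Big-endian stores the most-significant byte at the lowest address.
The bytes are already most-significant first: 0xA5730FA62C4F7381.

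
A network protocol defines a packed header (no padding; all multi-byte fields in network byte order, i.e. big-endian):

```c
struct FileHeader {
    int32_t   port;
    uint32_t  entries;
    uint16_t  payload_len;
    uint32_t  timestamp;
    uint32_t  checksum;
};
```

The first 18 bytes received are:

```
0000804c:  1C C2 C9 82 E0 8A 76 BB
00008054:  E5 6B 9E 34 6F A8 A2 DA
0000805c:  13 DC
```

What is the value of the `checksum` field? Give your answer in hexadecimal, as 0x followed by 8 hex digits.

`checksum` follows `port` (4 B), `entries` (4 B), `payload_len` (2 B), `timestamp` (4 B), so it starts at offset 4 + 4 + 2 + 4 = 14 and occupies 4 bytes.
Bytes at offsets 14..17: A2 DA 13 DC.
Big-endian stores the most-significant byte at the lowest address.
The bytes are already most-significant first: 0xA2DA13DC.

0xA2DA13DC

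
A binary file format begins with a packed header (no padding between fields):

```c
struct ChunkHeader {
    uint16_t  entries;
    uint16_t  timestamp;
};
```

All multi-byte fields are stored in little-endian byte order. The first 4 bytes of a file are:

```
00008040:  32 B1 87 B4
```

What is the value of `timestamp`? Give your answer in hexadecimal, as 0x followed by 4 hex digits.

0xB487

`timestamp` follows `entries` (2 bytes), so it starts at byte offset 2 and occupies 2 bytes.
Bytes at offsets 2..3: 87 B4.
In little-endian order the low byte comes first in memory.
Reassemble most-significant byte first: B4 87 → 0xB487.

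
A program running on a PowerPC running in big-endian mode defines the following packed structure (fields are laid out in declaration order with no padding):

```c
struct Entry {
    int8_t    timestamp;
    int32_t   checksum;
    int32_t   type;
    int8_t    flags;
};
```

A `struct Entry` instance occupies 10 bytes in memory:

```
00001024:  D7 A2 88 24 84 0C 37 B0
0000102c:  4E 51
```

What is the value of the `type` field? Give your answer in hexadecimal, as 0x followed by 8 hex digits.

0x0C37B04E

`type` follows `timestamp` (1 B), `checksum` (4 B), so it starts at offset 1 + 4 = 5 and occupies 4 bytes.
Bytes at offsets 5..8: 0C 37 B0 4E.
Big-endian stores the most-significant byte at the lowest address.
The bytes are already most-significant first: 0x0C37B04E.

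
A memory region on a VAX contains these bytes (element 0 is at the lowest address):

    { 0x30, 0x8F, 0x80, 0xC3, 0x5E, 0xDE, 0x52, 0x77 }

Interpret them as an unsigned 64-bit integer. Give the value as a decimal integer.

In little-endian order the low byte comes first in memory.
Reassemble most-significant byte first: 77 52 DE 5E C3 80 8F 30 → 0x7752DE5EC3808F30.
0x7752DE5EC3808F30 = 8598179137191972656.

8598179137191972656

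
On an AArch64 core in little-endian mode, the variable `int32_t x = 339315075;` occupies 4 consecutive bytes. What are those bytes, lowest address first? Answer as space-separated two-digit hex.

339315075 in hexadecimal, padded to 32 bits, is 0x14398983.
Split into bytes (most-significant first): 14 39 89 83.
Little-endian: lowest address holds the least-significant byte.
So at ascending addresses the bytes are 83 89 39 14.

83 89 39 14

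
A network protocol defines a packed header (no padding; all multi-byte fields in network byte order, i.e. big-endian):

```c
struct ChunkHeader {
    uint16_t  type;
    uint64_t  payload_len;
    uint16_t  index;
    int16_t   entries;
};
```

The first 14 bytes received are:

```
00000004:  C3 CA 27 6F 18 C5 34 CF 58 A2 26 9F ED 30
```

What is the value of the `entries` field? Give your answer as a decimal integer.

-4816

`entries` follows `type` (2 B), `payload_len` (8 B), `index` (2 B), so it starts at offset 2 + 8 + 2 = 12 and occupies 2 bytes.
Bytes at offsets 12..13: ED 30.
Big-endian stores the most-significant byte at the lowest address.
The bytes are already most-significant first: 0xED30.
Top bit is set, so as a signed 16-bit value this is 0xED30 − 2^16 = -4816.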